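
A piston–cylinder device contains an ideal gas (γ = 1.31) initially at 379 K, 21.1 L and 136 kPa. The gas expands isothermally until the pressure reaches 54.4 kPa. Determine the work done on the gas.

-2630 J

n = P₁V₁/(RT₁) = 136×21.1/(8.314×379) = 0.911 mol.
Isothermal: T stays 379 K; PV = const ⇒ V₂ = 52.8 L, P₂ = 54.4 kPa.
W = nRT ln(V₂/V₁) = 0.911×8.314×379×ln(2.50) = 2630 J.
Work done on the gas = −W_by = -2630 J.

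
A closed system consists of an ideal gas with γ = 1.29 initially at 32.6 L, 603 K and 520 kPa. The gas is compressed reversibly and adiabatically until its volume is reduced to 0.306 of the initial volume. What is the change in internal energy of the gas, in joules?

n = P₁V₁/(RT₁) = 520×32.6/(8.314×603) = 3.38 mol.
Adiabatic: TV^(γ−1) = const ⇒ T₂ = 603×(3.27)^0.290 = 850 K; PV^γ = const ⇒ P₂ = 2400 kPa.
For an ideal gas ΔU = nCvΔT with Cv = R/(γ−1) = 28.7 J/(mol·K).
ΔU = 3.38×28.7×(850−603) = 24000 J.

24000 J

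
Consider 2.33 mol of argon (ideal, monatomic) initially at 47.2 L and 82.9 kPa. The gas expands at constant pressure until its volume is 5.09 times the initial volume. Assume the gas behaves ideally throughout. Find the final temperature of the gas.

1030 K

T₁ = P₁V₁/(nR) = 82.9×47.2/(2.33×8.314) = 202 K.
Isobaric: P stays 82.9 kPa; V/T = const ⇒ T₂ = 1030 K, V₂ = 240 L.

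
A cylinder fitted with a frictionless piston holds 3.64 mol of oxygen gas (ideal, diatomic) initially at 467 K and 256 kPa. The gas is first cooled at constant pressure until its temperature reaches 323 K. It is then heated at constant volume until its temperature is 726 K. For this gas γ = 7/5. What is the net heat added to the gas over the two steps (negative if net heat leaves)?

15200 J

V₁ = nRT₁/P₁ = 3.64×8.314×467/256 = 55.2 L.
Step 1 — Isobaric: P stays 256 kPa; V/T = const ⇒ T₂ = 323 K, V₂ = 38.2 L.
W = PΔV = 256×(38.2−55.2) kPa·L = -4360 J.
ΔU = nCvΔT = 3.64×20.8×(323−467) = -10900 J.
Q = ΔU + W = nCpΔT = -15300 J.
State after step 1: P = 256 kPa, V = 38.2 L, T = 323 K.
Step 2 — Isochoric: V stays 38.2 L; P/T = const ⇒ T₂ = 726 K, P₂ = 575 kPa.
W = 0 (no volume change).
ΔU = nCvΔT = 3.64×20.8×(726−323) = 30500 J.
Q = ΔU = 30500 J.
Net over both steps: W = -4360 J, Q = 15200 J, ΔU = 19600 J.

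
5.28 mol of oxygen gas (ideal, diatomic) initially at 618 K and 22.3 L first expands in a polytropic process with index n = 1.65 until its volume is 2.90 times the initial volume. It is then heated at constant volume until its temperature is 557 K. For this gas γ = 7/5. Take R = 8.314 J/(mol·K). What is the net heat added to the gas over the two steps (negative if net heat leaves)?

14200 J

P₁ = nRT₁/V₁ = 5.28×8.314×618/22.3 = 1220 kPa.
Step 1 — Polytropic n=1.65: T₂ = T₁(V₁/V₂)^(n−1) = 618×(0.345)^0.65 = 309 K; P₂ = P₁(V₁/V₂)^n = 210 kPa.
W = (P₁V₁−P₂V₂)/(n−1) = (1220×22.3−210×64.7)/0.65 = 20800 J.
ΔU = nCvΔT = 5.28×20.8×(309−618) = -33900 J.
Q = ΔU + W = -13000 J.
State after step 1: P = 210 kPa, V = 64.7 L, T = 309 K.
Step 2 — Isochoric: V stays 64.7 L; P/T = const ⇒ T₂ = 557 K, P₂ = 378 kPa.
W = 0 (no volume change).
ΔU = nCvΔT = 5.28×20.8×(557−309) = 27200 J.
Q = ΔU = 27200 J.
Net over both steps: W = 20800 J, Q = 14200 J, ΔU = -6690 J.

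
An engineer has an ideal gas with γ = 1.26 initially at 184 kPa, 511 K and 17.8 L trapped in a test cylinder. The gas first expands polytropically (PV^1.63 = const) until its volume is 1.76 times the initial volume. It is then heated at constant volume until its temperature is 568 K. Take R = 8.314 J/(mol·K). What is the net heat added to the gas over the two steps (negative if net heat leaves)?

2960 J

n = P₁V₁/(RT₁) = 184×17.8/(8.314×511) = 0.771 mol.
Step 1 — Polytropic n=1.63: T₂ = T₁(V₁/V₂)^(n−1) = 511×(0.568)^0.63 = 358 K; P₂ = P₁(V₁/V₂)^n = 73.2 kPa.
W = (P₁V₁−P₂V₂)/(n−1) = (184×17.8−73.2×31.3)/0.63 = 1560 J.
ΔU = nCvΔT = 0.771×32.0×(358−511) = -3770 J.
Q = ΔU + W = -2220 J.
State after step 1: P = 73.2 kPa, V = 31.3 L, T = 358 K.
Step 2 — Isochoric: V stays 31.3 L; P/T = const ⇒ T₂ = 568 K, P₂ = 116 kPa.
W = 0 (no volume change).
ΔU = nCvΔT = 0.771×32.0×(568−358) = 5180 J.
Q = ΔU = 5180 J.
Net over both steps: W = 1560 J, Q = 2960 J, ΔU = 1410 J.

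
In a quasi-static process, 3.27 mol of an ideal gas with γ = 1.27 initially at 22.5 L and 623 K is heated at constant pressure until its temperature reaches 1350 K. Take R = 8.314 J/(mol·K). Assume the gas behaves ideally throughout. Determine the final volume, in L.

48.8 L

P₁ = nRT₁/V₁ = 3.27×8.314×623/22.5 = 753 kPa.
Isobaric: P stays 753 kPa; V/T = const ⇒ T₂ = 1350 K, V₂ = 48.8 L.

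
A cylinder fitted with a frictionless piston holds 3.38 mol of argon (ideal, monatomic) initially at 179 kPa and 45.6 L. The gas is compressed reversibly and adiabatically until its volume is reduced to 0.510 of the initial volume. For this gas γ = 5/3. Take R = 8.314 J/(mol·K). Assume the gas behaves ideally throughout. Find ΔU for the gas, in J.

T₁ = P₁V₁/(nR) = 179×45.6/(3.38×8.314) = 290 K.
Adiabatic: TV^(γ−1) = const ⇒ T₂ = 290×(1.96)^0.667 = 455 K; PV^γ = const ⇒ P₂ = 550 kPa.
For an ideal gas ΔU = nCvΔT with Cv = (3/2)R = 12.5 J/(mol·K).
ΔU = 3.38×12.5×(455−290) = 6940 J.

6940 J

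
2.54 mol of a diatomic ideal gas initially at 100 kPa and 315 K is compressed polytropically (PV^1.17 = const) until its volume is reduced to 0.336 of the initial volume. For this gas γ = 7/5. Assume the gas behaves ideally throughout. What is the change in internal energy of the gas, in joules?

3390 J

V₁ = nRT₁/P₁ = 2.54×8.314×315/100 = 66.5 L.
Polytropic n=1.17: T₂ = T₁(V₁/V₂)^(n−1) = 315×(2.98)^0.17 = 379 K; P₂ = P₁(V₁/V₂)^n = 358 kPa.
For an ideal gas ΔU = nCvΔT with Cv = (5/2)R = 20.8 J/(mol·K).
ΔU = 2.54×20.8×(379−315) = 3390 J.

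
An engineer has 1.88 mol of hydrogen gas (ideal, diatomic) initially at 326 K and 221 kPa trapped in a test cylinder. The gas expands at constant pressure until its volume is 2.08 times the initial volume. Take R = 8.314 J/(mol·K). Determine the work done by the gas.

5500 J

V₁ = nRT₁/P₁ = 1.88×8.314×326/221 = 23.1 L.
Isobaric: P stays 221 kPa; V/T = const ⇒ T₂ = 678 K, V₂ = 48.0 L.
W = PΔV = 221×(48.0−23.1) kPa·L = 5500 J.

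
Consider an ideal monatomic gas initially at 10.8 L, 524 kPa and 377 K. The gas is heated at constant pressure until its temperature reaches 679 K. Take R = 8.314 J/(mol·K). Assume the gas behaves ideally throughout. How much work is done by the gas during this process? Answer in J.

4530 J

n = P₁V₁/(RT₁) = 524×10.8/(8.314×377) = 1.81 mol.
Isobaric: P stays 524 kPa; V/T = const ⇒ T₂ = 679 K, V₂ = 19.5 L.
W = PΔV = 524×(19.5−10.8) kPa·L = 4530 J.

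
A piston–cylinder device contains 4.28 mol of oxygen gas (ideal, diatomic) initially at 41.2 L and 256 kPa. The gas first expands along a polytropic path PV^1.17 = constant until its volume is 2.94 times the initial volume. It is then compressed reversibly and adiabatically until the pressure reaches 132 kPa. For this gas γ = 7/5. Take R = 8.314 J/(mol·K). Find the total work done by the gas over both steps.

6290 J

T₁ = P₁V₁/(nR) = 256×41.2/(4.28×8.314) = 296 K.
Step 1 — Polytropic n=1.17: T₂ = T₁(V₁/V₂)^(n−1) = 296×(0.340)^0.17 = 247 K; P₂ = P₁(V₁/V₂)^n = 72.5 kPa.
W = (P₁V₁−P₂V₂)/(n−1) = (256×41.2−72.5×121)/0.17 = 10400 J.
ΔU = nCvΔT = 4.28×20.8×(247−296) = -4420 J.
Q = ΔU + W = 5980 J.
State after step 1: P = 72.5 kPa, V = 121 L, T = 247 K.
Step 2 — Adiabatic: T₂/T₁ = (P₂/P₁)^((γ−1)/γ) ⇒ T₂ = 247×(1.82)^0.286 = 293 K; V₂ = 78.9 L.
ΔU = nCvΔT = 4.28×20.8×(293−247) = 4100 J.
Q = 0 for an adiabatic process, so W = −ΔU = -4100 J.
Net over both steps: W = 6290 J, Q = 5980 J, ΔU = -317 J.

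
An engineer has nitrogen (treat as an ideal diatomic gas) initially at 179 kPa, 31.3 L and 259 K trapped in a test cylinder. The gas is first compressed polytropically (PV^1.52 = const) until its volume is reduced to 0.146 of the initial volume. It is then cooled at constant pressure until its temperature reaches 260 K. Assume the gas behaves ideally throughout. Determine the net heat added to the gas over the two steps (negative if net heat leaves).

-28100 J

n = P₁V₁/(RT₁) = 179×31.3/(8.314×259) = 2.60 mol.
Step 1 — Polytropic n=1.52: T₂ = T₁(V₁/V₂)^(n−1) = 259×(6.85)^0.52 = 704 K; P₂ = P₁(V₁/V₂)^n = 3330 kPa.
W = (P₁V₁−P₂V₂)/(n−1) = (179×31.3−3330×4.57)/0.52 = -18500 J.
ΔU = nCvΔT = 2.60×20.8×(704−259) = 24100 J.
Q = ΔU + W = 5560 J.
State after step 1: P = 3330 kPa, V = 4.57 L, T = 704 K.
Step 2 — Isobaric: P stays 3330 kPa; V/T = const ⇒ T₂ = 260 K, V₂ = 1.69 L.
W = PΔV = 3330×(1.69−4.57) kPa·L = -9610 J.
ΔU = nCvΔT = 2.60×20.8×(260−704) = -24000 J.
Q = ΔU + W = nCpΔT = -33600 J.
Net over both steps: W = -28100 J, Q = -28100 J, ΔU = 54.1 J.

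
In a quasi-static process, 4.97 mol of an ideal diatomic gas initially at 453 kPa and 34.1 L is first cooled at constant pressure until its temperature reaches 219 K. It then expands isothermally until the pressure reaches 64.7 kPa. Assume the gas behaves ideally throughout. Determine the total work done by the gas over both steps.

11200 J

T₁ = P₁V₁/(nR) = 453×34.1/(4.97×8.314) = 374 K.
Step 1 — Isobaric: P stays 453 kPa; V/T = const ⇒ T₂ = 219 K, V₂ = 20.0 L.
W = PΔV = 453×(20.0−34.1) kPa·L = -6400 J.
ΔU = nCvΔT = 4.97×20.8×(219−374) = -16000 J.
Q = ΔU + W = nCpΔT = -22400 J.
State after step 1: P = 453 kPa, V = 20.0 L, T = 219 K.
Step 2 — Isothermal: T stays 219 K; PV = const ⇒ V₂ = 140 L, P₂ = 64.7 kPa.
ΔU = 0 (ideal gas, T constant).
W = nRT ln(V₂/V₁) = 4.97×8.314×219×ln(7.00) = 17600 J.
Q = ΔU + W = 17600 J.
Net over both steps: W = 11200 J, Q = -4780 J, ΔU = -16000 J.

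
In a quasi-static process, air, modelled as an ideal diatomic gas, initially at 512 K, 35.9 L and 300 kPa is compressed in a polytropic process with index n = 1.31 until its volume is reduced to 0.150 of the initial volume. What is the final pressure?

Polytropic n=1.31: T₂ = T₁(V₁/V₂)^(n−1) = 512×(6.67)^0.31 = 922 K; P₂ = P₁(V₁/V₂)^n = 3600 kPa.

3600 kPa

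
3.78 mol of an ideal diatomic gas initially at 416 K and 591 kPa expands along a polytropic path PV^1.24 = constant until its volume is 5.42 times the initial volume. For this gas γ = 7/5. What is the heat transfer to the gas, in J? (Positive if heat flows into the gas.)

V₁ = nRT₁/P₁ = 3.78×8.314×416/591 = 22.1 L.
Polytropic n=1.24: T₂ = T₁(V₁/V₂)^(n−1) = 416×(0.185)^0.24 = 277 K; P₂ = P₁(V₁/V₂)^n = 72.7 kPa.
W = (P₁V₁−P₂V₂)/(n−1) = (591×22.1−72.7×120)/0.24 = 18200 J.
ΔU = nCvΔT = 3.78×20.8×(277−416) = -10900 J.
Q = ΔU + W = 7270 J.

7270 J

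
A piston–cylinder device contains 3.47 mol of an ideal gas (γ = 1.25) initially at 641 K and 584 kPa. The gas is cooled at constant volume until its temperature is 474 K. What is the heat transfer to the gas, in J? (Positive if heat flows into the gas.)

V₁ = nRT₁/P₁ = 3.47×8.314×641/584 = 31.7 L.
Isochoric: V stays 31.7 L; P/T = const ⇒ T₂ = 474 K, P₂ = 432 kPa.
W = 0 (no volume change).
ΔU = nCvΔT = 3.47×33.3×(474−641) = -19300 J.
Q = ΔU = -19300 J.

-19300 J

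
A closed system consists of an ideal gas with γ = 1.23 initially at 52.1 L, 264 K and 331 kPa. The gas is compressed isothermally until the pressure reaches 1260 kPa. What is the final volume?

Isothermal: T stays 264 K; PV = const ⇒ V₂ = 13.7 L, P₂ = 1260 kPa.

13.7 L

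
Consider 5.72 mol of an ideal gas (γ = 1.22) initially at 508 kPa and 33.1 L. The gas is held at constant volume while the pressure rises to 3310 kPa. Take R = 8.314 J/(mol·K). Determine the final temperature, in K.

2300 K

T₁ = P₁V₁/(nR) = 508×33.1/(5.72×8.314) = 354 K.
Isochoric: V stays 33.1 L; P/T = const ⇒ T₂ = 2300 K, P₂ = 3310 kPa.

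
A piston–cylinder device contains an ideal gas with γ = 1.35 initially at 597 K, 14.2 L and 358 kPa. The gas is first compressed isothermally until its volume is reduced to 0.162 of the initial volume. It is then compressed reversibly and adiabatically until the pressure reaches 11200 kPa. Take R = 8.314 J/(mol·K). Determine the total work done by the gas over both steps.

-16900 J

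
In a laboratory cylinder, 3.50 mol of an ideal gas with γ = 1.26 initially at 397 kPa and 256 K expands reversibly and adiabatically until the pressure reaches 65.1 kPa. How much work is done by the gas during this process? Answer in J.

8920 J

V₁ = nRT₁/P₁ = 3.50×8.314×256/397 = 18.8 L.
Adiabatic: T₂/T₁ = (P₂/P₁)^((γ−1)/γ) ⇒ T₂ = 256×(0.164)^0.206 = 176 K; V₂ = 78.8 L.
ΔU = nCvΔT = 3.50×32.0×(176−256) = -8920 J.
Q = 0 for an adiabatic process, so W = −ΔU = 8920 J.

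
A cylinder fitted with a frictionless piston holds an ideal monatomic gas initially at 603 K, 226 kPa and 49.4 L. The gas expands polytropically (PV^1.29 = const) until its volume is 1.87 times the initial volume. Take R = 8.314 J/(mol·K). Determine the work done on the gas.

n = P₁V₁/(RT₁) = 226×49.4/(8.314×603) = 2.23 mol.
Polytropic n=1.29: T₂ = T₁(V₁/V₂)^(n−1) = 603×(0.535)^0.29 = 503 K; P₂ = P₁(V₁/V₂)^n = 101 kPa.
W = (P₁V₁−P₂V₂)/(n−1) = (226×49.4−101×92.4)/0.29 = 6390 J.
Work done on the gas = −W_by = -6390 J.

-6390 J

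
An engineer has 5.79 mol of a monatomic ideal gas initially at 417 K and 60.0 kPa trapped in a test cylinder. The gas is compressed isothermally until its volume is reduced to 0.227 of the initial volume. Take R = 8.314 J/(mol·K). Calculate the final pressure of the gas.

V₁ = nRT₁/P₁ = 5.79×8.314×417/60.0 = 335 L.
Isothermal: T stays 417 K; PV = const ⇒ V₂ = 75.9 L, P₂ = 264 kPa.

264 kPa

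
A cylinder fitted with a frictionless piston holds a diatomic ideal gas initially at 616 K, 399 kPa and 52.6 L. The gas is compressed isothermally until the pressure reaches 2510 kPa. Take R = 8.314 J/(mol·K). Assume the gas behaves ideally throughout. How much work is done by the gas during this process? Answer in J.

-38600 J

n = P₁V₁/(RT₁) = 399×52.6/(8.314×616) = 4.10 mol.
Isothermal: T stays 616 K; PV = const ⇒ V₂ = 8.36 L, P₂ = 2510 kPa.
W = nRT ln(V₂/V₁) = 4.10×8.314×616×ln(0.159) = -38600 J.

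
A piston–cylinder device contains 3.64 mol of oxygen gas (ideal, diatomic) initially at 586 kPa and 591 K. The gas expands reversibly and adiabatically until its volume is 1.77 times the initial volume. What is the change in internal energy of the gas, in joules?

-9130 J

V₁ = nRT₁/P₁ = 3.64×8.314×591/586 = 30.5 L.
Adiabatic: TV^(γ−1) = const ⇒ T₂ = 591×(0.565)^0.400 = 470 K; PV^γ = const ⇒ P₂ = 263 kPa.
For an ideal gas ΔU = nCvΔT with Cv = (5/2)R = 20.8 J/(mol·K).
ΔU = 3.64×20.8×(470−591) = -9130 J.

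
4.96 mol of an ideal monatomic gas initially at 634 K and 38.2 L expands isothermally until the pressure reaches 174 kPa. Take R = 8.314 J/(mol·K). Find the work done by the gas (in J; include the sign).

P₁ = nRT₁/V₁ = 4.96×8.314×634/38.2 = 684 kPa.
Isothermal: T stays 634 K; PV = const ⇒ V₂ = 150 L, P₂ = 174 kPa.
W = nRT ln(V₂/V₁) = 4.96×8.314×634×ln(3.93) = 35800 J.

35800 J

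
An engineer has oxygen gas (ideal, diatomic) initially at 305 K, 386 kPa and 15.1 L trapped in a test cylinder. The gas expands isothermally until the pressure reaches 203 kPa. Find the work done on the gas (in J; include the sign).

-3750 J

n = P₁V₁/(RT₁) = 386×15.1/(8.314×305) = 2.30 mol.
Isothermal: T stays 305 K; PV = const ⇒ V₂ = 28.7 L, P₂ = 203 kPa.
W = nRT ln(V₂/V₁) = 2.30×8.314×305×ln(1.90) = 3750 J.
Work done on the gas = −W_by = -3750 J.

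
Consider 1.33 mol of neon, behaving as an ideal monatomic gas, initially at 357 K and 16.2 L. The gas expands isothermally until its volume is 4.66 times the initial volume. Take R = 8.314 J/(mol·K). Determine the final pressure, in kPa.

P₁ = nRT₁/V₁ = 1.33×8.314×357/16.2 = 244 kPa.
Isothermal: T stays 357 K; PV = const ⇒ V₂ = 75.5 L, P₂ = 52.3 kPa.

52.3 kPa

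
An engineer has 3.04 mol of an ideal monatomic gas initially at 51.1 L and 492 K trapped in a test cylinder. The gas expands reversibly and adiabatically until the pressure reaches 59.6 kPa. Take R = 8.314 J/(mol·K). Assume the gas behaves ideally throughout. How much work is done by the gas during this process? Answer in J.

8030 J

P₁ = nRT₁/V₁ = 3.04×8.314×492/51.1 = 243 kPa.
Adiabatic: T₂/T₁ = (P₂/P₁)^((γ−1)/γ) ⇒ T₂ = 492×(0.245)^0.400 = 280 K; V₂ = 119 L.
ΔU = nCvΔT = 3.04×12.5×(280−492) = -8030 J.
Q = 0 for an adiabatic process, so W = −ΔU = 8030 J.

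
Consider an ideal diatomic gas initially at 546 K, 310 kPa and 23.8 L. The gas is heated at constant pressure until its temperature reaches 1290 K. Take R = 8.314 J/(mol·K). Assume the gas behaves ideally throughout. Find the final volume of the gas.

Isobaric: P stays 310 kPa; V/T = const ⇒ T₂ = 1290 K, V₂ = 56.2 L.

56.2 L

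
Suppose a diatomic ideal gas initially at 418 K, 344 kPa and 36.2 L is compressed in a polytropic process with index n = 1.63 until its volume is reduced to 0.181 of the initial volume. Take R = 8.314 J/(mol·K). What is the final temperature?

Polytropic n=1.63: T₂ = T₁(V₁/V₂)^(n−1) = 418×(5.52)^0.63 = 1230 K; P₂ = P₁(V₁/V₂)^n = 5580 kPa.

1230 K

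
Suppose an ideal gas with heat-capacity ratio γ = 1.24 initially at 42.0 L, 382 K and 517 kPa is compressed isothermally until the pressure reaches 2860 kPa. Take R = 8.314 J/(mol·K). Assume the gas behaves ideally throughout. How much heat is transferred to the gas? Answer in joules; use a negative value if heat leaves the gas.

-37100 J

n = P₁V₁/(RT₁) = 517×42.0/(8.314×382) = 6.84 mol.
Isothermal: T stays 382 K; PV = const ⇒ V₂ = 7.59 L, P₂ = 2860 kPa.
ΔU = 0 (ideal gas, T constant).
W = nRT ln(V₂/V₁) = 6.84×8.314×382×ln(0.181) = -37100 J.
Q = ΔU + W = -37100 J.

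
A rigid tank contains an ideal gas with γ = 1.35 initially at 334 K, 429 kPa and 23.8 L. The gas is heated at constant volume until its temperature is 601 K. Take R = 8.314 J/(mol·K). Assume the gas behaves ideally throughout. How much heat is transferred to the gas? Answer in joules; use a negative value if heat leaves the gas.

n = P₁V₁/(RT₁) = 429×23.8/(8.314×334) = 3.68 mol.
Isochoric: V stays 23.8 L; P/T = const ⇒ T₂ = 601 K, P₂ = 772 kPa.
W = 0 (no volume change).
ΔU = nCvΔT = 3.68×23.8×(601−334) = 23300 J.
Q = ΔU = 23300 J.

23300 J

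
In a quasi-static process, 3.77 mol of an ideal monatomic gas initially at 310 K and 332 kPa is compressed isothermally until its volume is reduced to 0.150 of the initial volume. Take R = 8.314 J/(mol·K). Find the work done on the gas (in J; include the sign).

18400 J

V₁ = nRT₁/P₁ = 3.77×8.314×310/332 = 29.3 L.
Isothermal: T stays 310 K; PV = const ⇒ V₂ = 4.39 L, P₂ = 2210 kPa.
W = nRT ln(V₂/V₁) = 3.77×8.314×310×ln(0.150) = -18400 J.
Work done on the gas = −W_by = 18400 J.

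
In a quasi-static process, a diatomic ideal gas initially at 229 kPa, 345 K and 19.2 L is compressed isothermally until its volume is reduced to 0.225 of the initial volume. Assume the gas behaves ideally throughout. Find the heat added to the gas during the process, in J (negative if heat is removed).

n = P₁V₁/(RT₁) = 229×19.2/(8.314×345) = 1.53 mol.
Isothermal: T stays 345 K; PV = const ⇒ V₂ = 4.32 L, P₂ = 1020 kPa.
ΔU = 0 (ideal gas, T constant).
W = nRT ln(V₂/V₁) = 1.53×8.314×345×ln(0.225) = -6560 J.
Q = ΔU + W = -6560 J.

-6560 J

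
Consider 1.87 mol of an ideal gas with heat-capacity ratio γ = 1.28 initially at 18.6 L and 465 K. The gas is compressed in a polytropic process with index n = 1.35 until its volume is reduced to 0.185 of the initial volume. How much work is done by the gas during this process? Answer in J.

-16600 J

P₁ = nRT₁/V₁ = 1.87×8.314×465/18.6 = 389 kPa.
Polytropic n=1.35: T₂ = T₁(V₁/V₂)^(n−1) = 465×(5.41)^0.35 = 839 K; P₂ = P₁(V₁/V₂)^n = 3790 kPa.
W = (P₁V₁−P₂V₂)/(n−1) = (389×18.6−3790×3.44)/0.35 = -16600 J.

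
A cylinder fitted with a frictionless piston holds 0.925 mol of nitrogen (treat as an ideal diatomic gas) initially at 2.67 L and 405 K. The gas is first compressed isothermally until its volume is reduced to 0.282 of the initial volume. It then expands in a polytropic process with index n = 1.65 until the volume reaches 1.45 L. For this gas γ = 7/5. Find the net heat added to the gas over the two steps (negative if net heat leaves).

P₁ = nRT₁/V₁ = 0.925×8.314×405/2.67 = 1170 kPa.
Step 1 — Isothermal: T stays 405 K; PV = const ⇒ V₂ = 0.753 L, P₂ = 4140 kPa.
ΔU = 0 (ideal gas, T constant).
W = nRT ln(V₂/V₁) = 0.925×8.314×405×ln(0.282) = -3940 J.
Q = ΔU + W = -3940 J.
State after step 1: P = 4140 kPa, V = 0.753 L, T = 405 K.
Step 2 — Polytropic n=1.65: T₂ = T₁(V₁/V₂)^(n−1) = 405×(0.519)^0.65 = 265 K; P₂ = P₁(V₁/V₂)^n = 1400 kPa.
W = (P₁V₁−P₂V₂)/(n−1) = (4140×0.753−1400×1.45)/0.65 = 1660 J.
ΔU = nCvΔT = 0.925×20.8×(265−405) = -2700 J.
Q = ΔU + W = -1040 J.
Net over both steps: W = -2280 J, Q = -4980 J, ΔU = -2700 J.

-4980 J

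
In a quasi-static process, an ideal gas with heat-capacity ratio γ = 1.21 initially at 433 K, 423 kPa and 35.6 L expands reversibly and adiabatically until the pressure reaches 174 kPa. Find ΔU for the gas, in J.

n = P₁V₁/(RT₁) = 423×35.6/(8.314×433) = 4.18 mol.
Adiabatic: T₂/T₁ = (P₂/P₁)^((γ−1)/γ) ⇒ T₂ = 433×(0.411)^0.174 = 371 K; V₂ = 74.2 L.
For an ideal gas ΔU = nCvΔT with Cv = R/(γ−1) = 39.6 J/(mol·K).
ΔU = 4.18×39.6×(371−433) = -10200 J.

-10200 J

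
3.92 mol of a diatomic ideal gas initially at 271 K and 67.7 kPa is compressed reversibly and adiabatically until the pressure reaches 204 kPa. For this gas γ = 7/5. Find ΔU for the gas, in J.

8180 J

V₁ = nRT₁/P₁ = 3.92×8.314×271/67.7 = 130 L.
Adiabatic: T₂/T₁ = (P₂/P₁)^((γ−1)/γ) ⇒ T₂ = 271×(3.01)^0.286 = 371 K; V₂ = 59.3 L.
For an ideal gas ΔU = nCvΔT with Cv = (5/2)R = 20.8 J/(mol·K).
ΔU = 3.92×20.8×(371−271) = 8180 J.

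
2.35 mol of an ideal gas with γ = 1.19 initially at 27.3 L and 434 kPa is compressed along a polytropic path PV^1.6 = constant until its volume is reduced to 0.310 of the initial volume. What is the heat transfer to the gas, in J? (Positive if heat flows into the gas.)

T₁ = P₁V₁/(nR) = 434×27.3/(2.35×8.314) = 606 K.
Polytropic n=1.6: T₂ = T₁(V₁/V₂)^(n−1) = 606×(3.23)^0.60 = 1220 K; P₂ = P₁(V₁/V₂)^n = 2830 kPa.
W = (P₁V₁−P₂V₂)/(n−1) = (434×27.3−2830×8.46)/0.60 = -20100 J.
ΔU = nCvΔT = 2.35×43.8×(1220−606) = 63600 J.
Q = ΔU + W = 43400 J.

43400 J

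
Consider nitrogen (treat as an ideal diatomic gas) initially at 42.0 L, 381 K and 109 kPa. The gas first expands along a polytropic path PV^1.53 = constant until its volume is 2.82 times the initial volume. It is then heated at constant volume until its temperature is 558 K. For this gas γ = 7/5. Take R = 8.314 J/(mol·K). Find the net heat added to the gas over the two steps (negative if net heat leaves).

n = P₁V₁/(RT₁) = 109×42.0/(8.314×381) = 1.45 mol.
Step 1 — Polytropic n=1.53: T₂ = T₁(V₁/V₂)^(n−1) = 381×(0.355)^0.53 = 220 K; P₂ = P₁(V₁/V₂)^n = 22.3 kPa.
W = (P₁V₁−P₂V₂)/(n−1) = (109×42.0−22.3×118)/0.53 = 3650 J.
ΔU = nCvΔT = 1.45×20.8×(220−381) = -4840 J.
Q = ΔU + W = -1190 J.
State after step 1: P = 22.3 kPa, V = 118 L, T = 220 K.
Step 2 — Isochoric: V stays 118 L; P/T = const ⇒ T₂ = 558 K, P₂ = 56.6 kPa.
W = 0 (no volume change).
ΔU = nCvΔT = 1.45×20.8×(558−220) = 10200 J.
Q = ΔU = 10200 J.
Net over both steps: W = 3650 J, Q = 8970 J, ΔU = 5320 J.

8970 J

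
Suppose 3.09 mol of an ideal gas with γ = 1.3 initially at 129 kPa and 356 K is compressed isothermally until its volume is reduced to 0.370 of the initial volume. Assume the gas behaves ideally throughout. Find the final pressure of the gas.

V₁ = nRT₁/P₁ = 3.09×8.314×356/129 = 70.9 L.
Isothermal: T stays 356 K; PV = const ⇒ V₂ = 26.2 L, P₂ = 349 kPa.

349 kPa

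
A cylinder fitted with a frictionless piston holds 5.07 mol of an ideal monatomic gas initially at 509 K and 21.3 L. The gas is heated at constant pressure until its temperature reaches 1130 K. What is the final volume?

47.3 L

P₁ = nRT₁/V₁ = 5.07×8.314×509/21.3 = 1010 kPa.
Isobaric: P stays 1010 kPa; V/T = const ⇒ T₂ = 1130 K, V₂ = 47.3 L.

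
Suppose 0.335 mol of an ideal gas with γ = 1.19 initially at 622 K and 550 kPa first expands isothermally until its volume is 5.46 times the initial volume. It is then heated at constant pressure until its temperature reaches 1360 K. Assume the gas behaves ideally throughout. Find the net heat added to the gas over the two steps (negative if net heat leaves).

15800 J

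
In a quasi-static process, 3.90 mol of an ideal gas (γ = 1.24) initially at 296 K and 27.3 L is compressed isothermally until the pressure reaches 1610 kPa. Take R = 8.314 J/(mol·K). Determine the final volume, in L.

5.96 L

P₁ = nRT₁/V₁ = 3.90×8.314×296/27.3 = 352 kPa.
Isothermal: T stays 296 K; PV = const ⇒ V₂ = 5.96 L, P₂ = 1610 kPa.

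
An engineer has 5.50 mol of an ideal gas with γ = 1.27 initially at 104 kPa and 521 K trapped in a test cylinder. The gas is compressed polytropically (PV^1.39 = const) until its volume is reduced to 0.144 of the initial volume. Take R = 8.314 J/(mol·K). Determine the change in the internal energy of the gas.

99600 J

V₁ = nRT₁/P₁ = 5.50×8.314×521/104 = 229 L.
Polytropic n=1.39: T₂ = T₁(V₁/V₂)^(n−1) = 521×(6.94)^0.39 = 1110 K; P₂ = P₁(V₁/V₂)^n = 1540 kPa.
For an ideal gas ΔU = nCvΔT with Cv = R/(γ−1) = 30.8 J/(mol·K).
ΔU = 5.50×30.8×(1110−521) = 99600 J.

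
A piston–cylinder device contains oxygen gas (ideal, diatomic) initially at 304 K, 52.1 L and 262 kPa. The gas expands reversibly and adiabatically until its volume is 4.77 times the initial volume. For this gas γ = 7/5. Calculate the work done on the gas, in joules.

-15900 J

n = P₁V₁/(RT₁) = 262×52.1/(8.314×304) = 5.40 mol.
Adiabatic: TV^(γ−1) = const ⇒ T₂ = 304×(0.210)^0.400 = 163 K; PV^γ = const ⇒ P₂ = 29.4 kPa.
ΔU = nCvΔT = 5.40×20.8×(163−304) = -15900 J.
Q = 0 for an adiabatic process, so W = −ΔU = 15900 J.
Work done on the gas = −W_by = -15900 J.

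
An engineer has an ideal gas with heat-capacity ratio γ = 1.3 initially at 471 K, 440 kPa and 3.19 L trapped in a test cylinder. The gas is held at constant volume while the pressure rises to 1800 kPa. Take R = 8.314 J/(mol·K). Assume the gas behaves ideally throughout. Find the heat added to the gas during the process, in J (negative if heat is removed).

14500 J

n = P₁V₁/(RT₁) = 440×3.19/(8.314×471) = 0.358 mol.
Isochoric: V stays 3.19 L; P/T = const ⇒ T₂ = 1930 K, P₂ = 1800 kPa.
W = 0 (no volume change).
ΔU = nCvΔT = 0.358×27.7×(1930−471) = 14500 J.
Q = ΔU = 14500 J.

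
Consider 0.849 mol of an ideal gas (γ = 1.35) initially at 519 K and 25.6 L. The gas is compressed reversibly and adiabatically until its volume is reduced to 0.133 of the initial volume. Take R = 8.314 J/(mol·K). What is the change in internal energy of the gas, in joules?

P₁ = nRT₁/V₁ = 0.849×8.314×519/25.6 = 143 kPa.
Adiabatic: TV^(γ−1) = const ⇒ T₂ = 519×(7.52)^0.350 = 1050 K; PV^γ = const ⇒ P₂ = 2180 kPa.
For an ideal gas ΔU = nCvΔT with Cv = R/(γ−1) = 23.8 J/(mol·K).
ΔU = 0.849×23.8×(1050−519) = 10700 J.

10700 J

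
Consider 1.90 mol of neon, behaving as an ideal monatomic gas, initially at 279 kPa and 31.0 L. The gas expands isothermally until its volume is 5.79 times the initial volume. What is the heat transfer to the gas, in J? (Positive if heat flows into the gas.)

T₁ = P₁V₁/(nR) = 279×31.0/(1.90×8.314) = 548 K.
Isothermal: T stays 548 K; PV = const ⇒ V₂ = 179 L, P₂ = 48.2 kPa.
ΔU = 0 (ideal gas, T constant).
W = nRT ln(V₂/V₁) = 1.90×8.314×548×ln(5.79) = 15200 J.
Q = ΔU + W = 15200 J.

15200 J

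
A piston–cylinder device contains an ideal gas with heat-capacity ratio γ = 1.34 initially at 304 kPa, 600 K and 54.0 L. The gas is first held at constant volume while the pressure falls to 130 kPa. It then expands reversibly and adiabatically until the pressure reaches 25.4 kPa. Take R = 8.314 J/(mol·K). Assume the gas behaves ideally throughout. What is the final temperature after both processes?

170 K

n = P₁V₁/(RT₁) = 304×54.0/(8.314×600) = 3.29 mol.
Step 1 — Isochoric: V stays 54.0 L; P/T = const ⇒ T₂ = 257 K, P₂ = 130 kPa.
W = 0 (no volume change).
ΔU = nCvΔT = 3.29×24.5×(257−600) = -27600 J.
Q = ΔU = -27600 J.
State after step 1: P = 130 kPa, V = 54.0 L, T = 257 K.
Step 2 — Adiabatic: T₂/T₁ = (P₂/P₁)^((γ−1)/γ) ⇒ T₂ = 257×(0.195)^0.254 = 170 K; V₂ = 183 L.
ΔU = nCvΔT = 3.29×24.5×(170−257) = -7000 J.
Q = 0 for an adiabatic process, so W = −ΔU = 7000 J.
Net over both steps: W = 7000 J, Q = -27600 J, ΔU = -34600 J.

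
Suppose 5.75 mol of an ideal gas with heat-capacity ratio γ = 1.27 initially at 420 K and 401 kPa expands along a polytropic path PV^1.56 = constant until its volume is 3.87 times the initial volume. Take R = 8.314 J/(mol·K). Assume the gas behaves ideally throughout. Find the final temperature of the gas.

197 K

V₁ = nRT₁/P₁ = 5.75×8.314×420/401 = 50.1 L.
Polytropic n=1.56: T₂ = T₁(V₁/V₂)^(n−1) = 420×(0.258)^0.56 = 197 K; P₂ = P₁(V₁/V₂)^n = 48.6 kPa.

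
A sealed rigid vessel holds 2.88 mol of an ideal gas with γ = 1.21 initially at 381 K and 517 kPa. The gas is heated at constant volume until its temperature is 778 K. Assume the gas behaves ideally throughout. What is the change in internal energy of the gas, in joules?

V₁ = nRT₁/P₁ = 2.88×8.314×381/517 = 17.6 L.
Isochoric: V stays 17.6 L; P/T = const ⇒ T₂ = 778 K, P₂ = 1060 kPa.
For an ideal gas ΔU = nCvΔT with Cv = R/(γ−1) = 39.6 J/(mol·K).
ΔU = 2.88×39.6×(778−381) = 45300 J.

45300 J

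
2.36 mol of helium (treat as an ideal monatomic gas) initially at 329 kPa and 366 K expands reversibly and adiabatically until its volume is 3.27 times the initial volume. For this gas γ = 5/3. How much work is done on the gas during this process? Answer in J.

-5880 J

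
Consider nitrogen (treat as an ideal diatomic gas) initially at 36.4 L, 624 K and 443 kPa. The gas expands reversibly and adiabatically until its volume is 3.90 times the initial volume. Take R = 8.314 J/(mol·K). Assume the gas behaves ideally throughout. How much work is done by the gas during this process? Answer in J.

n = P₁V₁/(RT₁) = 443×36.4/(8.314×624) = 3.11 mol.
Adiabatic: TV^(γ−1) = const ⇒ T₂ = 624×(0.256)^0.400 = 362 K; PV^γ = const ⇒ P₂ = 65.9 kPa.
ΔU = nCvΔT = 3.11×20.8×(362−624) = -16900 J.
Q = 0 for an adiabatic process, so W = −ΔU = 16900 J.

16900 J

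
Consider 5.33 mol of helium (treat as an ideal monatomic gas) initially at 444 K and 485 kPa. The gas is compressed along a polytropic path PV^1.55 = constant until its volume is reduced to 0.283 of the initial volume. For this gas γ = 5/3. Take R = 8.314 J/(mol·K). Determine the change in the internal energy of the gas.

29600 J

V₁ = nRT₁/P₁ = 5.33×8.314×444/485 = 40.6 L.
Polytropic n=1.55: T₂ = T₁(V₁/V₂)^(n−1) = 444×(3.53)^0.55 = 889 K; P₂ = P₁(V₁/V₂)^n = 3430 kPa.
For an ideal gas ΔU = nCvΔT with Cv = (3/2)R = 12.5 J/(mol·K).
ΔU = 5.33×12.5×(889−444) = 29600 J.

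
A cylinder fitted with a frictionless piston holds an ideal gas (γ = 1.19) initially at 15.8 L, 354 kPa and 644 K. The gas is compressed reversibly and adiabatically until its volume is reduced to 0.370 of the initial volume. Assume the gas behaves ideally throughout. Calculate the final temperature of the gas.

Adiabatic: TV^(γ−1) = const ⇒ T₂ = 644×(2.70)^0.190 = 778 K; PV^γ = const ⇒ P₂ = 1160 kPa.

778 K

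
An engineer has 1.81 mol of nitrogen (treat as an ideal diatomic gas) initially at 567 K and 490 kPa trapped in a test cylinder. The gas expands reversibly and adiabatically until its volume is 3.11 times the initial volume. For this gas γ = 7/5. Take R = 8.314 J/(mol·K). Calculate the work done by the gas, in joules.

7780 J

V₁ = nRT₁/P₁ = 1.81×8.314×567/490 = 17.4 L.
Adiabatic: TV^(γ−1) = const ⇒ T₂ = 567×(0.322)^0.400 = 360 K; PV^γ = const ⇒ P₂ = 100 kPa.
ΔU = nCvΔT = 1.81×20.8×(360−567) = -7780 J.
Q = 0 for an adiabatic process, so W = −ΔU = 7780 J.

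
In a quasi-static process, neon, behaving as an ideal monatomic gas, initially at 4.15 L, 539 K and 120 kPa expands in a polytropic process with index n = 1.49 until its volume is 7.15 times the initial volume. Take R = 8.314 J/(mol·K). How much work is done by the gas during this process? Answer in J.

629 J

n = P₁V₁/(RT₁) = 120×4.15/(8.314×539) = 0.111 mol.
Polytropic n=1.49: T₂ = T₁(V₁/V₂)^(n−1) = 539×(0.140)^0.49 = 206 K; P₂ = P₁(V₁/V₂)^n = 6.40 kPa.
W = (P₁V₁−P₂V₂)/(n−1) = (120×4.15−6.40×29.7)/0.49 = 629 J.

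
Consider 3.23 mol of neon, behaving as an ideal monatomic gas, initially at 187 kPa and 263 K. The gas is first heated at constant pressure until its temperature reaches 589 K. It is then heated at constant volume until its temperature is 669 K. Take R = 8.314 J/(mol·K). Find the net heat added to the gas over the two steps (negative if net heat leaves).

V₁ = nRT₁/P₁ = 3.23×8.314×263/187 = 37.8 L.
Step 1 — Isobaric: P stays 187 kPa; V/T = const ⇒ T₂ = 589 K, V₂ = 84.6 L.
W = PΔV = 187×(84.6−37.8) kPa·L = 8750 J.
ΔU = nCvΔT = 3.23×12.5×(589−263) = 13100 J.
Q = ΔU + W = nCpΔT = 21900 J.
State after step 1: P = 187 kPa, V = 84.6 L, T = 589 K.
Step 2 — Isochoric: V stays 84.6 L; P/T = const ⇒ T₂ = 669 K, P₂ = 212 kPa.
W = 0 (no volume change).
ΔU = nCvΔT = 3.23×12.5×(669−589) = 3220 J.
Q = ΔU = 3220 J.
Net over both steps: W = 8750 J, Q = 25100 J, ΔU = 16400 J.

25100 J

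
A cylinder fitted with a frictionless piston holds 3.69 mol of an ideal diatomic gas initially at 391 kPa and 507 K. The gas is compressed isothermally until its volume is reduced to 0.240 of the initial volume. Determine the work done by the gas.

V₁ = nRT₁/P₁ = 3.69×8.314×507/391 = 39.8 L.
Isothermal: T stays 507 K; PV = const ⇒ V₂ = 9.55 L, P₂ = 1630 kPa.
W = nRT ln(V₂/V₁) = 3.69×8.314×507×ln(0.240) = -22200 J.

-22200 J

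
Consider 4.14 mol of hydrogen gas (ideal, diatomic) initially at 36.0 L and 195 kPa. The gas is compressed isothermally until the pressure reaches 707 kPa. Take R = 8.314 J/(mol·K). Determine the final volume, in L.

T₁ = P₁V₁/(nR) = 195×36.0/(4.14×8.314) = 204 K.
Isothermal: T stays 204 K; PV = const ⇒ V₂ = 9.93 L, P₂ = 707 kPa.

9.93 L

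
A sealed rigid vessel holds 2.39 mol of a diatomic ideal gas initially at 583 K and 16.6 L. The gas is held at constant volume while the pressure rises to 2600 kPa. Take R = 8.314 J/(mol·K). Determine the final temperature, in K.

P₁ = nRT₁/V₁ = 2.39×8.314×583/16.6 = 698 kPa.
Isochoric: V stays 16.6 L; P/T = const ⇒ T₂ = 2170 K, P₂ = 2600 kPa.

2170 K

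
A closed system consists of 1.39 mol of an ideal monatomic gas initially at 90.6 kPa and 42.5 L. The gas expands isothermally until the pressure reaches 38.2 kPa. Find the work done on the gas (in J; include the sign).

T₁ = P₁V₁/(nR) = 90.6×42.5/(1.39×8.314) = 333 K.
Isothermal: T stays 333 K; PV = const ⇒ V₂ = 101 L, P₂ = 38.2 kPa.
W = nRT ln(V₂/V₁) = 1.39×8.314×333×ln(2.37) = 3330 J.
Work done on the gas = −W_by = -3330 J.

-3330 J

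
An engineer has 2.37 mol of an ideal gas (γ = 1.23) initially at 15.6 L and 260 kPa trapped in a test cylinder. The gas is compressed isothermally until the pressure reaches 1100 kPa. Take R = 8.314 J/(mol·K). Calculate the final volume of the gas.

3.69 L

T₁ = P₁V₁/(nR) = 260×15.6/(2.37×8.314) = 206 K.
Isothermal: T stays 206 K; PV = const ⇒ V₂ = 3.69 L, P₂ = 1100 kPa.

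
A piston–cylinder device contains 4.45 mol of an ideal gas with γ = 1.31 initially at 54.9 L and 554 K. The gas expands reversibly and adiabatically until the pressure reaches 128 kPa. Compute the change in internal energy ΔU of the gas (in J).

P₁ = nRT₁/V₁ = 4.45×8.314×554/54.9 = 373 kPa.
Adiabatic: T₂/T₁ = (P₂/P₁)^((γ−1)/γ) ⇒ T₂ = 554×(0.343)^0.237 = 430 K; V₂ = 124 L.
For an ideal gas ΔU = nCvΔT with Cv = R/(γ−1) = 26.8 J/(mol·K).
ΔU = 4.45×26.8×(430−554) = -14800 J.

-14800 J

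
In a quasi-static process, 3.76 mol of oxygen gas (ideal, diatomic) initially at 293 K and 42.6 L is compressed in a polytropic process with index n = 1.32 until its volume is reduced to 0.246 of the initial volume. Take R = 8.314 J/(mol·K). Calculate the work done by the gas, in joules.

P₁ = nRT₁/V₁ = 3.76×8.314×293/42.6 = 215 kPa.
Polytropic n=1.32: T₂ = T₁(V₁/V₂)^(n−1) = 293×(4.07)^0.32 = 459 K; P₂ = P₁(V₁/V₂)^n = 1370 kPa.
W = (P₁V₁−P₂V₂)/(n−1) = (215×42.6−1370×10.5)/0.32 = -16200 J.

-16200 J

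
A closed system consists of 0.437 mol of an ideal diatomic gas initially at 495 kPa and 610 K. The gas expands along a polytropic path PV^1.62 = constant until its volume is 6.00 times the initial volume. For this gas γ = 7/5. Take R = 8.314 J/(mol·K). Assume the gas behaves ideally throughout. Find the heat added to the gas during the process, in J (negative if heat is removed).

V₁ = nRT₁/P₁ = 0.437×8.314×610/495 = 4.48 L.
Polytropic n=1.62: T₂ = T₁(V₁/V₂)^(n−1) = 610×(0.167)^0.62 = 201 K; P₂ = P₁(V₁/V₂)^n = 27.2 kPa.
W = (P₁V₁−P₂V₂)/(n−1) = (495×4.48−27.2×26.9)/0.62 = 2400 J.
ΔU = nCvΔT = 0.437×20.8×(201−610) = -3720 J.
Q = ΔU + W = -1320 J.

-1320 J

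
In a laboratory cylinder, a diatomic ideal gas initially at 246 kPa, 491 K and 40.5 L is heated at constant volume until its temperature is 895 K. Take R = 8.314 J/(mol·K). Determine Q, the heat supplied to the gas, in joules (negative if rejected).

n = P₁V₁/(RT₁) = 246×40.5/(8.314×491) = 2.44 mol.
Isochoric: V stays 40.5 L; P/T = const ⇒ T₂ = 895 K, P₂ = 448 kPa.
W = 0 (no volume change).
ΔU = nCvΔT = 2.44×20.8×(895−491) = 20500 J.
Q = ΔU = 20500 J.

20500 J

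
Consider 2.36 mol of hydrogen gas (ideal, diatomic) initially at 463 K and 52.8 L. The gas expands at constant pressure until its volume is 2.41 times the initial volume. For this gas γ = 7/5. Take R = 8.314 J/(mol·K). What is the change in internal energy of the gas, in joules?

32000 J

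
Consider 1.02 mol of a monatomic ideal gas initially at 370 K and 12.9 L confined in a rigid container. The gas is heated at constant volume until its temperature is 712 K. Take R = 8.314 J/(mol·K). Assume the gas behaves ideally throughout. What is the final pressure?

P₁ = nRT₁/V₁ = 1.02×8.314×370/12.9 = 243 kPa.
Isochoric: V stays 12.9 L; P/T = const ⇒ T₂ = 712 K, P₂ = 468 kPa.

468 kPa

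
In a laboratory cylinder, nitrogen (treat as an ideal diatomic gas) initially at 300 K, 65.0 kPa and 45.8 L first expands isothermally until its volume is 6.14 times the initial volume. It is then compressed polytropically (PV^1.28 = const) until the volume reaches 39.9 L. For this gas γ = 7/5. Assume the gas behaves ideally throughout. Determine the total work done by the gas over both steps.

-2330 J

n = P₁V₁/(RT₁) = 65.0×45.8/(8.314×300) = 1.19 mol.
Step 1 — Isothermal: T stays 300 K; PV = const ⇒ V₂ = 281 L, P₂ = 10.6 kPa.
ΔU = 0 (ideal gas, T constant).
W = nRT ln(V₂/V₁) = 1.19×8.314×300×ln(6.14) = 5400 J.
Q = ΔU + W = 5400 J.
State after step 1: P = 10.6 kPa, V = 281 L, T = 300 K.
Step 2 — Polytropic n=1.28: T₂ = T₁(V₁/V₂)^(n−1) = 300×(7.05)^0.28 = 518 K; P₂ = P₁(V₁/V₂)^n = 129 kPa.
W = (P₁V₁−P₂V₂)/(n−1) = (10.6×281−129×39.9)/0.28 = -7740 J.
ΔU = nCvΔT = 1.19×20.8×(518−300) = 5420 J.
Q = ΔU + W = -2320 J.
Net over both steps: W = -2330 J, Q = 3080 J, ΔU = 5420 J.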